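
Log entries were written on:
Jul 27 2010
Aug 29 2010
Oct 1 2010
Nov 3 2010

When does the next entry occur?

Dec 6 2010

Gaps between consecutive events: 33, 33, 33 days — a constant 33-day interval.
Nov 3 2010 + 33 days = Dec 6 2010.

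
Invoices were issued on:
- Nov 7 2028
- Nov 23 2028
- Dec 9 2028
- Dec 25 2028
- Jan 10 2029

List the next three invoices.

Every event comes 16 days after the last (16, 16, 16, 16).
Jan 10 2029 + 16 days = Jan 26 2029.
Jan 26 2029 + 16 days = Feb 11 2029.
Feb 11 2029 + 16 days = Feb 27 2029.

Jan 26 2029, Feb 11 2029, Feb 27 2029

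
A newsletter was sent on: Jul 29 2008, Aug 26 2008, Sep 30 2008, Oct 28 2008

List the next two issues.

Nov 25 2008, Dec 30 2008

These are Tuesdays with 28, 35, 28-day gaps.
Each is the final Tuesday of its month — Jul 29 2008 is past the 28th, so '4th Tuesday' doesn't fit.
Last Tuesday of November 2008: Nov 25 2008.
December 2008 ends with Tuesday Dec 30 2008.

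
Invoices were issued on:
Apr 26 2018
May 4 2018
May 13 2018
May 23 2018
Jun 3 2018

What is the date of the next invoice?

Jun 15 2018

The spacing grows by 1 each time: 8, 9, 10, 11 days.
Next gap: 12 days. Jun 3 2018 + 12 days = Jun 15 2018.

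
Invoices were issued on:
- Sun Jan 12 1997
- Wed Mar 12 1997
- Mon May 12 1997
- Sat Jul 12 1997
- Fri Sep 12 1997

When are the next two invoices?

Wed Nov 12 1997, Mon Jan 12 1998

Each date is the 12th; the gaps (59, 61, 61, 62) track the month lengths.
The rule is the 12th of every 2 months.
November 1997: Wed Nov 12 1997.
Next: January 1998 → Mon Jan 12 1998.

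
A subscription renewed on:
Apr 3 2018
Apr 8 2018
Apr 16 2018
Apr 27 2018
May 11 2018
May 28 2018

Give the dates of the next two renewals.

Jun 17 2018, Jul 10 2018

Intervals are 5, 8, 11, 14, 17 days — an arithmetic progression with common difference 3.
Next gap: 20 days. May 28 2018 + 20 days = Jun 17 2018.
Next gap: 23 days. Jun 17 2018 + 23 days = Jul 10 2018.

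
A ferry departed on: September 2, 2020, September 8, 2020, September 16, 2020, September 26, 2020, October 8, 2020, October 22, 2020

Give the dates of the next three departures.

The spacing grows by 2 each time: 6, 8, 10, 12, 14 days.
Next gap: 16 days. October 22, 2020 + 16 days = November 7, 2020.
Next gap: 18 days. November 7, 2020 + 18 days = November 25, 2020.
Next gap: 20 days. November 25, 2020 + 20 days = December 15, 2020.

November 7, 2020; November 25, 2020; December 15, 2020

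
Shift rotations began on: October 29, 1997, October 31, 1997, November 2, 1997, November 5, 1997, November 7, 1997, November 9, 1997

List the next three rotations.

November 12, 1997; November 14, 1997; November 16, 1997

Every event lands on a Wednesday or Friday or Sunday (gaps cycle 2, 2, 3, 2, 2).
So the schedule is: every Wednesday, Friday and Sunday.
Next Wednesday: November 12, 1997.
The following Friday is November 14, 1997.
Next Sunday: November 16, 1997.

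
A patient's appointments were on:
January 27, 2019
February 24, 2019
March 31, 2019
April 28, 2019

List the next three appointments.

These are Sundays with 28, 35, 28-day gaps.
Each is the final Sunday of its month — March 31, 2019 is past the 28th, so '4th Sunday' doesn't fit.
Last Sunday of May 2019: May 26, 2019.
June 2019 ends with Sunday June 30, 2019.
July 2019 ends with Sunday July 28, 2019.

May 26, 2019; June 30, 2019; July 28, 2019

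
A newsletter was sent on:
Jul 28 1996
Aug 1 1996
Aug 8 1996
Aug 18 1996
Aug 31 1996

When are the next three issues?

Intervals are 4, 7, 10, 13 days — an arithmetic progression with common difference 3.
Next gap: 16 days. Aug 31 1996 + 16 days = Sep 16 1996.
Next gap: 19 days. Sep 16 1996 + 19 days = Oct 5 1996.
Next gap: 22 days. Oct 5 1996 + 22 days = Oct 27 1996.

Sep 16 1996, Oct 5 1996, Oct 27 1996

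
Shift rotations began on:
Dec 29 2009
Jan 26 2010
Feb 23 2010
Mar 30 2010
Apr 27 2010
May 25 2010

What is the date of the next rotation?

Jun 29 2010

These are Tuesdays with 28, 28, 35, 28, 28-day gaps.
Each is the final Tuesday of its month — Dec 29 2009 is past the 28th, so '4th Tuesday' doesn't fit.
Last Tuesday of June 2010: Jun 29 2010.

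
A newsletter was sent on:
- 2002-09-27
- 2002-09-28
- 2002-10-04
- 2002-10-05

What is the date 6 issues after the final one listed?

Every event lands on a Friday or Saturday (gaps cycle 1, 6, 1).
So the schedule is: every Friday and Saturday.
Next Friday: 2002-10-11.
Next Saturday: 2002-10-12.
The following Friday is 2002-10-18.
Next Saturday: 2002-10-19.
The following Friday is 2002-10-25.
Next Saturday: 2002-10-26.

2002-10-26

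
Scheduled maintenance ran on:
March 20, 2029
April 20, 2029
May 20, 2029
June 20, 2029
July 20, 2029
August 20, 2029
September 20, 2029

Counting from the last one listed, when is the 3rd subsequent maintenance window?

December 20, 2029

The day-of-month is always 20 (31, 30, 31, 30, 31, 31 days between events).
So this recurs on the 20th of each month.
October 2029: October 20, 2029.
Next: November 2029 → November 20, 2029.
Next: December 2029 → December 20, 2029.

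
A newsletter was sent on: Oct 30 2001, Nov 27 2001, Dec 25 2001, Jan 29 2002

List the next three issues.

Feb 26 2002, Mar 26 2002, Apr 30 2002

Every date is a Tuesday; gaps 28, 28, 35 days.
Each is the last Tuesday of its month (at least one falls on the 29th or later, ruling out '4th Tuesday').
Last Tuesday of February 2002: Feb 26 2002.
Last Tuesday of March 2002: Mar 26 2002.
Last Tuesday of April 2002: Apr 30 2002.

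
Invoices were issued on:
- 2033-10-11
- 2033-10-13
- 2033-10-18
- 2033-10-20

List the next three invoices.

The gap pattern 2, 5, 2 repeats every 2 events.
These are the Tuesdays and Thursdays of each week.
The following Tuesday is 2033-10-25.
The following Thursday is 2033-10-27.
The following Tuesday is 2033-11-01.

2033-10-25, 2033-10-27, 2033-11-01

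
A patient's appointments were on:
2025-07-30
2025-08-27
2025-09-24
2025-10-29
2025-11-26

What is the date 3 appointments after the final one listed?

2026-02-25

These are Wednesdays with 28, 28, 35, 28-day gaps.
Each is the final Wednesday of its month — 2025-07-30 is past the 28th, so '4th Wednesday' doesn't fit.
Last Wednesday of December 2025: 2025-12-31.
Last Wednesday of January 2026: 2026-01-28.
February 2026 ends with Wednesday 2026-02-25.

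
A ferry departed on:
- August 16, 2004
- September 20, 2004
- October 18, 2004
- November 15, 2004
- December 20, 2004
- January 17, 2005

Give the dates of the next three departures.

February 21, 2005; March 21, 2005; April 18, 2005

Gaps: 35, 28, 28, 35, 28 days — a mix of 28 and 35. Every date is a Monday.
Each is the 3rd Monday of its month.
3rd Monday of February 2005: February 21, 2005.
3rd Monday of March 2005: March 21, 2005.
3rd Monday of April 2005: April 18, 2005.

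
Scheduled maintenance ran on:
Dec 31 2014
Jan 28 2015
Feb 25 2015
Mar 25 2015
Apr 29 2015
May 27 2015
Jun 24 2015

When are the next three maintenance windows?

Jul 29 2015, Aug 26 2015, Sep 30 2015

Every date is a Wednesday; gaps 28, 28, 28, 35, 28, 28 days.
Each is the last Wednesday of its month (at least one falls on the 29th or later, ruling out '4th Wednesday').
July 2015 ends with Wednesday Jul 29 2015.
Last Wednesday of August 2015: Aug 26 2015.
September 2015 ends with Wednesday Sep 30 2015.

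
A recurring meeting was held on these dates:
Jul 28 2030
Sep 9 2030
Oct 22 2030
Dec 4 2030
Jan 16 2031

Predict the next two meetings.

Feb 28 2031, Apr 12 2031

Every event comes 43 days after the last (43, 43, 43, 43).
Jan 16 2031 + 43 days = Feb 28 2031.
Feb 28 2031 + 43 days = Apr 12 2031.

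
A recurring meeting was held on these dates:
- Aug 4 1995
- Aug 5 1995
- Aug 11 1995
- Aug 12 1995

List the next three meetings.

Aug 18 1995, Aug 19 1995, Aug 25 1995

The gap pattern 1, 6, 1 repeats every 2 events.
These are the Fridays and Saturdays of each week.
The following Friday is Aug 18 1995.
The following Saturday is Aug 19 1995.
The following Friday is Aug 25 1995.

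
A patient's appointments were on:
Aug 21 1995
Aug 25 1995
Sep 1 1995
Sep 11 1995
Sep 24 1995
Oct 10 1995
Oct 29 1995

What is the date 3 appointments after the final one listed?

Jan 12 1996

Gaps: 4, 7, 10, 13, 16, 19 days — each gap is 3 larger than the previous one.
Next gap: 22 days. Oct 29 1995 + 22 days = Nov 20 1995.
Next gap: 25 days. Nov 20 1995 + 25 days = Dec 15 1995.
Next gap: 28 days. Dec 15 1995 + 28 days = Jan 12 1996.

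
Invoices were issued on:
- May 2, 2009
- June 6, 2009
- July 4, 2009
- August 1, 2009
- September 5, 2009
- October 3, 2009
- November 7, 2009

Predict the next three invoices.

December 5, 2009; January 2, 2010; February 6, 2010

These are Saturdays at 28- or 35-day spacing (35, 28, 28, 35, 28, 35).
The pattern: 1st Saturday of the month.
December 2009 — 1st Saturday is December 5, 2009.
January 2010 — 1st Saturday is January 2, 2010.
1st Saturday of February 2010: February 6, 2010.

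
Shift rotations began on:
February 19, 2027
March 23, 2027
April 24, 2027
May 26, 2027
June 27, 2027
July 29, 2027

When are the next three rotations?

August 30, 2027; October 1, 2027; November 2, 2027

Every event comes 32 days after the last (32, 32, 32, 32, 32).
July 29, 2027 + 32 days = August 30, 2027.
August 30, 2027 + 32 days = October 1, 2027.
October 1, 2027 + 32 days = November 2, 2027.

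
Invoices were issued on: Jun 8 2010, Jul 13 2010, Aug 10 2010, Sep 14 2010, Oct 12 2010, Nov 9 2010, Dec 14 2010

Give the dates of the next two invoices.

Jan 11 2011, Feb 8 2011

These are Tuesdays at 28- or 35-day spacing (35, 28, 35, 28, 28, 35).
The pattern: 2nd Tuesday of the month.
2nd Tuesday of January 2011: Jan 11 2011.
2nd Tuesday of February 2011: Feb 8 2011.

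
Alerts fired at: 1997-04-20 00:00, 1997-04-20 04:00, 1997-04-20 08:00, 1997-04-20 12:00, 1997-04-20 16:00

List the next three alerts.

Spacing: 4, 4, 4, 4 h — constant 4 h.
1997-04-20 16:00 + 4 h = 1997-04-20 20:00.
1997-04-20 20:00 + 4 h = 1997-04-21 00:00.
1997-04-21 00:00 + 4 h = 1997-04-21 04:00.

1997-04-20 20:00, 1997-04-21 00:00, 1997-04-21 04:00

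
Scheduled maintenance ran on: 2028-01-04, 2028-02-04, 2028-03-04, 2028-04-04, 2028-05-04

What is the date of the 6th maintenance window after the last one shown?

2028-11-04

Each date is the 4th; the gaps (31, 29, 31, 30) track the month lengths.
The rule is the 4th of each month.
June 2028: 2028-06-04.
Next: July 2028 → 2028-07-04.
August 2028: 2028-08-04.
Next: September 2028 → 2028-09-04.
October 2028: 2028-10-04.
November 2028: 2028-11-04.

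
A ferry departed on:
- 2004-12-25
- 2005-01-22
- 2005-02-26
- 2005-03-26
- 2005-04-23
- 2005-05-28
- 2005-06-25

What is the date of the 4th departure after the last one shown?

Gaps: 28, 35, 28, 28, 35, 28 days — a mix of 28 and 35. Every date is a Saturday.
Each is the 4th Saturday of its month.
4th Saturday of July 2005: 2005-07-23.
August 2005 — 4th Saturday is 2005-08-27.
September 2005 — 4th Saturday is 2005-09-24.
4th Saturday of October 2005: 2005-10-22.

2005-10-22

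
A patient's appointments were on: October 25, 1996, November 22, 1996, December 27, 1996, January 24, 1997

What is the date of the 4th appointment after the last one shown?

May 23, 1997

These are Fridays at 28- or 35-day spacing (28, 35, 28).
The pattern: 4th Friday of the month.
4th Friday of February 1997: February 28, 1997.
4th Friday of March 1997: March 28, 1997.
April 1997 — 4th Friday is April 25, 1997.
May 1997 — 4th Friday is May 23, 1997.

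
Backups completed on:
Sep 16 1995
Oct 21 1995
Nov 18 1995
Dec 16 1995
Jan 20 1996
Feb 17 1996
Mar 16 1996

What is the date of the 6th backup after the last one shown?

Gaps: 35, 28, 28, 35, 28, 28 days — a mix of 28 and 35. Every date is a Saturday.
Each is the 3rd Saturday of its month.
3rd Saturday of April 1996: Apr 20 1996.
May 1996 — 3rd Saturday is May 18 1996.
June 1996 — 3rd Saturday is Jun 15 1996.
3rd Saturday of July 1996: Jul 20 1996.
3rd Saturday of August 1996: Aug 17 1996.
3rd Saturday of September 1996: Sep 21 1996.

Sep 21 1996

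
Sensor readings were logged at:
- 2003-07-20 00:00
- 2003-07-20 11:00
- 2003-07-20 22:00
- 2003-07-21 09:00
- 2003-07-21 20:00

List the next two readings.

2003-07-22 07:00, 2003-07-22 18:00

Gaps: 11, 11, 11, 11 hours — each event is 11 hours after the previous one.
2003-07-21 20:00 + 11 h = 2003-07-22 07:00.
2003-07-22 07:00 + 11 h = 2003-07-22 18:00.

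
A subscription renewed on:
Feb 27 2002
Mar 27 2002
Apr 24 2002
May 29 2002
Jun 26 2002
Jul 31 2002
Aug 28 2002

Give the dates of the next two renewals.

These are Wednesdays with 28, 28, 35, 28, 35, 28-day gaps.
Each is the final Wednesday of its month — May 29 2002 is past the 28th, so '4th Wednesday' doesn't fit.
Last Wednesday of September 2002: Sep 25 2002.
Last Wednesday of October 2002: Oct 30 2002.

Sep 25 2002, Oct 30 2002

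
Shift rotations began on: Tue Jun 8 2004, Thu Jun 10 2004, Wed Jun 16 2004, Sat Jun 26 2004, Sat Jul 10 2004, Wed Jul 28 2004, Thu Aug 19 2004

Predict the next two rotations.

Tue Sep 14 2004, Thu Oct 14 2004

Intervals are 2, 6, 10, 14, 18, 22 days — an arithmetic progression with common difference 4.
Next gap: 26 days. Thu Aug 19 2004 + 26 days = Tue Sep 14 2004.
Next gap: 30 days. Tue Sep 14 2004 + 30 days = Thu Oct 14 2004.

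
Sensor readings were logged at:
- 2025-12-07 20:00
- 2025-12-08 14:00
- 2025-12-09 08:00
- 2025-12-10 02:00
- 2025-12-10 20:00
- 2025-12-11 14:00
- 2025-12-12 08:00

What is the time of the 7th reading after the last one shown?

Gaps: 18, 18, 18, 18, 18, 18 hours — each event is 18 hours after the previous one.
2025-12-12 08:00 + 18 h = 2025-12-13 02:00.
2025-12-13 02:00 + 18 h = 2025-12-13 20:00.
2025-12-13 20:00 + 18 h = 2025-12-14 14:00.
2025-12-14 14:00 + 18 h = 2025-12-15 08:00.
2025-12-15 08:00 + 18 h = 2025-12-16 02:00.
2025-12-16 02:00 + 18 h = 2025-12-16 20:00.
2025-12-16 20:00 + 18 h = 2025-12-17 14:00.

2025-12-17 14:00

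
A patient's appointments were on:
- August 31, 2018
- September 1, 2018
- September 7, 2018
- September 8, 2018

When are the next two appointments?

Gaps: 1, 6, 1 days — not constant, but cyclic with period 2.
The events fall on every Friday and Saturday.
The following Friday is September 14, 2018.
Next Saturday: September 15, 2018.

September 14, 2018; September 15, 2018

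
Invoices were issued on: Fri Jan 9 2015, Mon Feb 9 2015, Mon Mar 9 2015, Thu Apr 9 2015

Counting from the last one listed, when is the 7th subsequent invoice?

Mon Nov 9 2015

Gaps: 31, 28, 31 days — not constant. Every event is on the 9th of the month.
Pattern: the 9th of each month.
Next: May 2015 → Sat May 9 2015.
Next: June 2015 → Tue Jun 9 2015.
July 2015: Thu Jul 9 2015.
August 2015: Sun Aug 9 2015.
September 2015: Wed Sep 9 2015.
October 2015: Fri Oct 9 2015.
November 2015: Mon Nov 9 2015.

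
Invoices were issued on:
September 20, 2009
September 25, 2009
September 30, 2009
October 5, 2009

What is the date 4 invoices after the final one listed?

October 25, 2009

Every event comes 5 days after the last (5, 5, 5).
October 5, 2009 + 5 days = October 10, 2009.
October 10, 2009 + 5 days = October 15, 2009.
October 15, 2009 + 5 days = October 20, 2009.
October 20, 2009 + 5 days = October 25, 2009.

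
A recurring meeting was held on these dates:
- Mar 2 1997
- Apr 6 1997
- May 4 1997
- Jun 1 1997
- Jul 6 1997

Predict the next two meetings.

Aug 3 1997, Sep 7 1997

Gaps: 35, 28, 28, 35 days — a mix of 28 and 35. Every date is a Sunday.
Each is the 1st Sunday of its month.
August 1997 — 1st Sunday is Aug 3 1997.
1st Sunday of September 1997: Sep 7 1997.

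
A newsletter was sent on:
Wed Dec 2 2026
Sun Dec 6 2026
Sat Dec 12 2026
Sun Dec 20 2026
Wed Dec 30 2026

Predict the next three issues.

Mon Jan 11 2027, Mon Jan 25 2027, Wed Feb 10 2027

Intervals are 4, 6, 8, 10 days — an arithmetic progression with common difference 2.
Next gap: 12 days. Wed Dec 30 2026 + 12 days = Mon Jan 11 2027.
Next gap: 14 days. Mon Jan 11 2027 + 14 days = Mon Jan 25 2027.
Next gap: 16 days. Mon Jan 25 2027 + 16 days = Wed Feb 10 2027.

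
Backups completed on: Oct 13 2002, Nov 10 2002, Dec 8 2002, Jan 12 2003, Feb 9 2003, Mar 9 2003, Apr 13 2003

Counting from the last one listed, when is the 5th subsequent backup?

Sep 14 2003

These are Sundays at 28- or 35-day spacing (28, 28, 35, 28, 28, 35).
The pattern: 2nd Sunday of the month.
2nd Sunday of May 2003: May 11 2003.
June 2003 — 2nd Sunday is Jun 8 2003.
July 2003 — 2nd Sunday is Jul 13 2003.
2nd Sunday of August 2003: Aug 10 2003.
September 2003 — 2nd Sunday is Sep 14 2003.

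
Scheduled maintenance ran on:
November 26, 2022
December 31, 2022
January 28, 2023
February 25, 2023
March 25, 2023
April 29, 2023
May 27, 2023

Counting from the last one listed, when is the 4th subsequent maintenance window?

Every date is a Saturday; gaps 35, 28, 28, 28, 35, 28 days.
Each is the last Saturday of its month (at least one falls on the 29th or later, ruling out '4th Saturday').
June 2023 ends with Saturday June 24, 2023.
July 2023 ends with Saturday July 29, 2023.
August 2023 ends with Saturday August 26, 2023.
September 2023 ends with Saturday September 30, 2023.

September 30, 2023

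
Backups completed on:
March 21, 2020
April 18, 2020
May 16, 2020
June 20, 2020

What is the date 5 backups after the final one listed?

All dates are Saturdays, 28, 28, 35 days apart.
Specifically, the 3rd Saturday of each month.
July 2020 — 3rd Saturday is July 18, 2020.
August 2020 — 3rd Saturday is August 15, 2020.
September 2020 — 3rd Saturday is September 19, 2020.
October 2020 — 3rd Saturday is October 17, 2020.
3rd Saturday of November 2020: November 21, 2020.

November 21, 2020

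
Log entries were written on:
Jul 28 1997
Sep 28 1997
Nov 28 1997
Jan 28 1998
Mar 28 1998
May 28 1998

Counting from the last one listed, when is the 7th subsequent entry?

Jul 28 1999

Each date is the 28th; the gaps (62, 61, 61, 59, 61) track the month lengths.
The rule is the 28th of every 2 months.
Next: July 1998 → Jul 28 1998.
Next: September 1998 → Sep 28 1998.
Next: November 1998 → Nov 28 1998.
January 1999: Jan 28 1999.
March 1999: Mar 28 1999.
May 1999: May 28 1999.
Next: July 1999 → Jul 28 1999.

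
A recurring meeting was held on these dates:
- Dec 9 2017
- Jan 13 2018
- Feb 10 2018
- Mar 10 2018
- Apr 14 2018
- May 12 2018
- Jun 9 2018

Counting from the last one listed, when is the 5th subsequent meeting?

All dates are Saturdays, 35, 28, 28, 35, 28, 28 days apart.
Specifically, the 2nd Saturday of each month.
July 2018 — 2nd Saturday is Jul 14 2018.
2nd Saturday of August 2018: Aug 11 2018.
2nd Saturday of September 2018: Sep 8 2018.
2nd Saturday of October 2018: Oct 13 2018.
November 2018 — 2nd Saturday is Nov 10 2018.

Nov 10 2018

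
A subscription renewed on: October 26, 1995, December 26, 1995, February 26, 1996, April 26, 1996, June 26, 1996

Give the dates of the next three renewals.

August 26, 1996; October 26, 1996; December 26, 1996

Gaps: 61, 62, 60, 61 days — not constant. Every event is on the 26th of the month.
Pattern: the 26th of every 2 months.
Next: August 1996 → August 26, 1996.
Next: October 1996 → October 26, 1996.
December 1996: December 26, 1996.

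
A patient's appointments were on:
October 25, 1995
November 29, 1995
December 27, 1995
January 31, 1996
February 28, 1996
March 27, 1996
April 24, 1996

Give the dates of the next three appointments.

These are Wednesdays with 35, 28, 35, 28, 28, 28-day gaps.
Each is the final Wednesday of its month — November 29, 1995 is past the 28th, so '4th Wednesday' doesn't fit.
May 1996 ends with Wednesday May 29, 1996.
June 1996 ends with Wednesday June 26, 1996.
Last Wednesday of July 1996: July 31, 1996.

May 29, 1996; June 26, 1996; July 31, 1996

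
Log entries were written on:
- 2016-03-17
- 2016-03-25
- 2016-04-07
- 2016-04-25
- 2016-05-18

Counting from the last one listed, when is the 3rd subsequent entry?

2016-08-25

Intervals are 8, 13, 18, 23 days — an arithmetic progression with common difference 5.
Next gap: 28 days. 2016-05-18 + 28 days = 2016-06-15.
Next gap: 33 days. 2016-06-15 + 33 days = 2016-07-18.
Next gap: 38 days. 2016-07-18 + 38 days = 2016-08-25.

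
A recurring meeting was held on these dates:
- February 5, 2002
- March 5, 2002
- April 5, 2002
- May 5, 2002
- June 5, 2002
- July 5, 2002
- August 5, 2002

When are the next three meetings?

September 5, 2002; October 5, 2002; November 5, 2002

Each date is the 5th; the gaps (28, 31, 30, 31, 30, 31) track the month lengths.
The rule is the 5th of each month.
Next: September 2002 → September 5, 2002.
Next: October 2002 → October 5, 2002.
November 2002: November 5, 2002.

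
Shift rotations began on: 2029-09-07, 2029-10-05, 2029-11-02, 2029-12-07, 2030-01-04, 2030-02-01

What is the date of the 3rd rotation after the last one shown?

2030-05-03

Gaps: 28, 28, 35, 28, 28 days — a mix of 28 and 35. Every date is a Friday.
Each is the 1st Friday of its month.
1st Friday of March 2030: 2030-03-01.
1st Friday of April 2030: 2030-04-05.
May 2030 — 1st Friday is 2030-05-03.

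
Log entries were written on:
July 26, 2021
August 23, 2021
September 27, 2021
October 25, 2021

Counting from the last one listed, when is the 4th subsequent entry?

February 28, 2022

All dates are Mondays, 28, 35, 28 days apart.
Specifically, the 4th Monday of each month.
4th Monday of November 2021: November 22, 2021.
4th Monday of December 2021: December 27, 2021.
January 2022 — 4th Monday is January 24, 2022.
February 2022 — 4th Monday is February 28, 2022.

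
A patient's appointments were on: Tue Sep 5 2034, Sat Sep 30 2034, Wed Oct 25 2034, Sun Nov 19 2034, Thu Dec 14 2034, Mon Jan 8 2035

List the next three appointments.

Every event comes 25 days after the last (25, 25, 25, 25, 25).
Mon Jan 8 2035 + 25 days = Fri Feb 2 2035.
Fri Feb 2 2035 + 25 days = Tue Feb 27 2035.
Tue Feb 27 2035 + 25 days = Sat Mar 24 2035.

Fri Feb 2 2035, Tue Feb 27 2035, Sat Mar 24 2035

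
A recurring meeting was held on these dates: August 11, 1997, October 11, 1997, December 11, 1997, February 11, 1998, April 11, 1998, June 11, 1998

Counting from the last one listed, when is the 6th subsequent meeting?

The day-of-month is always 11 (61, 61, 62, 59, 61 days between events).
So this recurs on the 11th of every 2 months.
August 1998: August 11, 1998.
October 1998: October 11, 1998.
Next: December 1998 → December 11, 1998.
February 1999: February 11, 1999.
April 1999: April 11, 1999.
Next: June 1999 → June 11, 1999.

June 11, 1999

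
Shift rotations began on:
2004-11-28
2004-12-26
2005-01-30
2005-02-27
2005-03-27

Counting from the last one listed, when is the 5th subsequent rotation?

2005-08-28

All Sundays; the gaps (28, 35, 28, 28) vary with month length.
This is the last Sunday of each month.
April 2005 ends with Sunday 2005-04-24.
Last Sunday of May 2005: 2005-05-29.
Last Sunday of June 2005: 2005-06-26.
July 2005 ends with Sunday 2005-07-31.
August 2005 ends with Sunday 2005-08-28.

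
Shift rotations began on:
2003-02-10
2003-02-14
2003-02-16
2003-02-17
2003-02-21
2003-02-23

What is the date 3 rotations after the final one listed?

2003-03-02

Gaps: 4, 2, 1, 4, 2 days — not constant, but cyclic with period 3.
The events fall on every Monday, Friday and Sunday.
Next Monday: 2003-02-24.
Next Friday: 2003-02-28.
The following Sunday is 2003-03-02.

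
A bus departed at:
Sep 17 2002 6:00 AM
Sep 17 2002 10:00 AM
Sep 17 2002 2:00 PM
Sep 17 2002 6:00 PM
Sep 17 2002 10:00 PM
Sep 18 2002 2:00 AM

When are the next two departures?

Gaps: 4, 4, 4, 4, 4 hours — each event is 4 hours after the previous one.
Sep 18 2002 2:00 AM + 4 h = Sep 18 2002 6:00 AM.
Sep 18 2002 6:00 AM + 4 h = Sep 18 2002 10:00 AM.

Sep 18 2002 6:00 AM, Sep 18 2002 10:00 AM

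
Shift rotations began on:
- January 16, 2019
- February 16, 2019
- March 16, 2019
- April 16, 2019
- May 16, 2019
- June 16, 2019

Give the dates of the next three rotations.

July 16, 2019; August 16, 2019; September 16, 2019

The day-of-month is always 16 (31, 28, 31, 30, 31 days between events).
So this recurs on the 16th of each month.
Next: July 2019 → July 16, 2019.
August 2019: August 16, 2019.
September 2019: September 16, 2019.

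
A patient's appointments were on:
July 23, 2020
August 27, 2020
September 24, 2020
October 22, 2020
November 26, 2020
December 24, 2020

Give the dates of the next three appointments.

January 28, 2021; February 25, 2021; March 25, 2021

Gaps: 35, 28, 28, 35, 28 days — a mix of 28 and 35. Every date is a Thursday.
Each is the 4th Thursday of its month.
January 2021 — 4th Thursday is January 28, 2021.
February 2021 — 4th Thursday is February 25, 2021.
March 2021 — 4th Thursday is March 25, 2021.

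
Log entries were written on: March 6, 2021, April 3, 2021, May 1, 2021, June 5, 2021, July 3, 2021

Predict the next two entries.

These are Saturdays at 28- or 35-day spacing (28, 28, 35, 28).
The pattern: 1st Saturday of the month.
August 2021 — 1st Saturday is August 7, 2021.
1st Saturday of September 2021: September 4, 2021.

August 7, 2021; September 4, 2021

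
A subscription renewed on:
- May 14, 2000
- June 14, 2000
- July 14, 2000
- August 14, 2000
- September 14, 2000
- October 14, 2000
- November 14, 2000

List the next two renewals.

Each date is the 14th; the gaps (31, 30, 31, 31, 30, 31) track the month lengths.
The rule is the 14th of each month.
Next: December 2000 → December 14, 2000.
Next: January 2001 → January 14, 2001.

December 14, 2000; January 14, 2001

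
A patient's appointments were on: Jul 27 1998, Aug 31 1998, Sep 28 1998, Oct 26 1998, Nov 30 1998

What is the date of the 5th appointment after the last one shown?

Every date is a Monday; gaps 35, 28, 28, 35 days.
Each is the last Monday of its month (at least one falls on the 29th or later, ruling out '4th Monday').
December 1998 ends with Monday Dec 28 1998.
Last Monday of January 1999: Jan 25 1999.
Last Monday of February 1999: Feb 22 1999.
March 1999 ends with Monday Mar 29 1999.
Last Monday of April 1999: Apr 26 1999.

Apr 26 1999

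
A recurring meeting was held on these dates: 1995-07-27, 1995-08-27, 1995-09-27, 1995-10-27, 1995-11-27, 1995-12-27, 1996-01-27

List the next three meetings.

1996-02-27, 1996-03-27, 1996-04-27

Gaps: 31, 31, 30, 31, 30, 31 days — not constant. Every event is on the 27th of the month.
Pattern: the 27th of each month.
Next: February 1996 → 1996-02-27.
March 1996: 1996-03-27.
Next: April 1996 → 1996-04-27.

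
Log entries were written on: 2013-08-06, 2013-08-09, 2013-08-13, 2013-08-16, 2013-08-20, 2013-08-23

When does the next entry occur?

2013-08-27

The gap pattern 3, 4, 3, 4, 3 repeats every 2 events.
These are the Tuesdays and Fridays of each week.
The following Tuesday is 2013-08-27.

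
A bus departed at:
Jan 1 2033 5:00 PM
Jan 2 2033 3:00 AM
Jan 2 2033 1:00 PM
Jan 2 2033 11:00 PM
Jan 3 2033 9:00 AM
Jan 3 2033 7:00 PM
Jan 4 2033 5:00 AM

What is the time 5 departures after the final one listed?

Jan 6 2033 7:00 AM

The interval is a steady 10 hours (10, 10, 10, 10, 10, 10).
Jan 4 2033 5:00 AM + 10 h = Jan 4 2033 3:00 PM.
Jan 4 2033 3:00 PM + 10 h = Jan 5 2033 1:00 AM.
Jan 5 2033 1:00 AM + 10 h = Jan 5 2033 11:00 AM.
Jan 5 2033 11:00 AM + 10 h = Jan 5 2033 9:00 PM.
Jan 5 2033 9:00 PM + 10 h = Jan 6 2033 7:00 AM.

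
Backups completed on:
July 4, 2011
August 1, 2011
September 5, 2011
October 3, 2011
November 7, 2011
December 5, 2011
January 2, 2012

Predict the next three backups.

February 6, 2012; March 5, 2012; April 2, 2012

Gaps: 28, 35, 28, 35, 28, 28 days — a mix of 28 and 35. Every date is a Monday.
Each is the 1st Monday of its month.
February 2012 — 1st Monday is February 6, 2012.
March 2012 — 1st Monday is March 5, 2012.
1st Monday of April 2012: April 2, 2012.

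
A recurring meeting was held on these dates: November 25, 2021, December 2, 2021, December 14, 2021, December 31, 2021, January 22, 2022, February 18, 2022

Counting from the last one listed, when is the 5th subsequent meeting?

September 16, 2022

Intervals are 7, 12, 17, 22, 27 days — an arithmetic progression with common difference 5.
Next gap: 32 days. February 18, 2022 + 32 days = March 22, 2022.
Next gap: 37 days. March 22, 2022 + 37 days = April 28, 2022.
Next gap: 42 days. April 28, 2022 + 42 days = June 9, 2022.
Next gap: 47 days. June 9, 2022 + 47 days = July 26, 2022.
Next gap: 52 days. July 26, 2022 + 52 days = September 16, 2022.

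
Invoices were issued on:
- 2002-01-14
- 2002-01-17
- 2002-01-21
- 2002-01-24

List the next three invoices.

The gap pattern 3, 4, 3 repeats every 2 events.
These are the Mondays and Thursdays of each week.
The following Monday is 2002-01-28.
The following Thursday is 2002-01-31.
The following Monday is 2002-02-04.

2002-01-28, 2002-01-31, 2002-02-04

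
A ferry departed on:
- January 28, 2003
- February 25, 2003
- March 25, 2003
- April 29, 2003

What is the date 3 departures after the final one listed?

July 29, 2003

All Tuesdays; the gaps (28, 28, 35) vary with month length.
This is the last Tuesday of each month.
May 2003 ends with Tuesday May 27, 2003.
June 2003 ends with Tuesday June 24, 2003.
Last Tuesday of July 2003: July 29, 2003.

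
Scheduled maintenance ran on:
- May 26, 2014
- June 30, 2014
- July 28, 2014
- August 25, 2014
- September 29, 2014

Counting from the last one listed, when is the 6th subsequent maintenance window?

All Mondays; the gaps (35, 28, 28, 35) vary with month length.
This is the last Monday of each month.
October 2014 ends with Monday October 27, 2014.
November 2014 ends with Monday November 24, 2014.
Last Monday of December 2014: December 29, 2014.
Last Monday of January 2015: January 26, 2015.
Last Monday of February 2015: February 23, 2015.
March 2015 ends with Monday March 30, 2015.

March 30, 2015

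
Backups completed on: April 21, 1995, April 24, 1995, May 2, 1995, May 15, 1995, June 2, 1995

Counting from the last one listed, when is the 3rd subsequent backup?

Intervals are 3, 8, 13, 18 days — an arithmetic progression with common difference 5.
Next gap: 23 days. June 2, 1995 + 23 days = June 25, 1995.
Next gap: 28 days. June 25, 1995 + 28 days = July 23, 1995.
Next gap: 33 days. July 23, 1995 + 33 days = August 25, 1995.

August 25, 1995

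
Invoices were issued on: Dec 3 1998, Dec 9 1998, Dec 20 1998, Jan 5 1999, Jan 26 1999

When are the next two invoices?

Feb 21 1999, Mar 24 1999

The spacing grows by 5 each time: 6, 11, 16, 21 days.
Next gap: 26 days. Jan 26 1999 + 26 days = Feb 21 1999.
Next gap: 31 days. Feb 21 1999 + 31 days = Mar 24 1999.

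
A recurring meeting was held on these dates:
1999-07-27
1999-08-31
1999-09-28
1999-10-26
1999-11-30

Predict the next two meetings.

1999-12-28, 2000-01-25

Every date is a Tuesday; gaps 35, 28, 28, 35 days.
Each is the last Tuesday of its month (at least one falls on the 29th or later, ruling out '4th Tuesday').
December 1999 ends with Tuesday 1999-12-28.
January 2000 ends with Tuesday 2000-01-25.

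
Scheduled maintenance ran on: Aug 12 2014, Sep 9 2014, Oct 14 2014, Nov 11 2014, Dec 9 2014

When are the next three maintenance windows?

Jan 13 2015, Feb 10 2015, Mar 10 2015

All dates are Tuesdays, 28, 35, 28, 28 days apart.
Specifically, the 2nd Tuesday of each month.
January 2015 — 2nd Tuesday is Jan 13 2015.
2nd Tuesday of February 2015: Feb 10 2015.
March 2015 — 2nd Tuesday is Mar 10 2015.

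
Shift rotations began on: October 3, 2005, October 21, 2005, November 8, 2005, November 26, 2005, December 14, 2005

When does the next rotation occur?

January 1, 2006

Gaps between consecutive events: 18, 18, 18, 18 days — a constant 18-day interval.
December 14, 2005 + 18 days = January 1, 2006.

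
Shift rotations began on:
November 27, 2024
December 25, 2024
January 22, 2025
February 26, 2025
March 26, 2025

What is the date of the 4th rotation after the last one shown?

Gaps: 28, 28, 35, 28 days — a mix of 28 and 35. Every date is a Wednesday.
Each is the 4th Wednesday of its month.
April 2025 — 4th Wednesday is April 23, 2025.
May 2025 — 4th Wednesday is May 28, 2025.
4th Wednesday of June 2025: June 25, 2025.
July 2025 — 4th Wednesday is July 23, 2025.

July 23, 2025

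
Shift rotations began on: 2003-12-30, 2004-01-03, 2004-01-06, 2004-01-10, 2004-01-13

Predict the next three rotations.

2004-01-17, 2004-01-20, 2004-01-24

The gap pattern 4, 3, 4, 3 repeats every 2 events.
These are the Tuesdays and Saturdays of each week.
The following Saturday is 2004-01-17.
The following Tuesday is 2004-01-20.
Next Saturday: 2004-01-24.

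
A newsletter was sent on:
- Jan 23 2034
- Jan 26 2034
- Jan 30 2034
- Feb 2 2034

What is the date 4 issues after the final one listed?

Feb 16 2034

Every event lands on a Monday or Thursday (gaps cycle 3, 4, 3).
So the schedule is: every Monday and Thursday.
Next Monday: Feb 6 2034.
Next Thursday: Feb 9 2034.
Next Monday: Feb 13 2034.
Next Thursday: Feb 16 2034.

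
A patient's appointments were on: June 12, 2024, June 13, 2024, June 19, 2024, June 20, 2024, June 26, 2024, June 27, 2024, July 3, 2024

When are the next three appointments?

The gap pattern 1, 6, 1, 6, 1, 6 repeats every 2 events.
These are the Wednesdays and Thursdays of each week.
The following Thursday is July 4, 2024.
The following Wednesday is July 10, 2024.
The following Thursday is July 11, 2024.

July 4, 2024; July 10, 2024; July 11, 2024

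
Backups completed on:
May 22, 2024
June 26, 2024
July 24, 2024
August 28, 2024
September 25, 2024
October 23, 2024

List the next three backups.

November 27, 2024; December 25, 2024; January 22, 2025

Gaps: 35, 28, 35, 28, 28 days — a mix of 28 and 35. Every date is a Wednesday.
Each is the 4th Wednesday of its month.
November 2024 — 4th Wednesday is November 27, 2024.
4th Wednesday of December 2024: December 25, 2024.
January 2025 — 4th Wednesday is January 22, 2025.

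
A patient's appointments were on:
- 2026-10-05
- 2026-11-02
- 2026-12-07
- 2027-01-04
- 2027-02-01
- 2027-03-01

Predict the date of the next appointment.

2027-04-05

Gaps: 28, 35, 28, 28, 28 days — a mix of 28 and 35. Every date is a Monday.
Each is the 1st Monday of its month.
1st Monday of April 2027: 2027-04-05.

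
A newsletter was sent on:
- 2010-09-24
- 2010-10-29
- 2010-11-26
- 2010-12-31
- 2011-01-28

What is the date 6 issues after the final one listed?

All Fridays; the gaps (35, 28, 35, 28) vary with month length.
This is the last Friday of each month.
Last Friday of February 2011: 2011-02-25.
Last Friday of March 2011: 2011-03-25.
April 2011 ends with Friday 2011-04-29.
May 2011 ends with Friday 2011-05-27.
June 2011 ends with Friday 2011-06-24.
Last Friday of July 2011: 2011-07-29.

2011-07-29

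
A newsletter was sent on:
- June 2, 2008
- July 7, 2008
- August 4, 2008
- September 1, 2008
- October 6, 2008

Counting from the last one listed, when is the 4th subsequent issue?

February 2, 2009

Gaps: 35, 28, 28, 35 days — a mix of 28 and 35. Every date is a Monday.
Each is the 1st Monday of its month.
November 2008 — 1st Monday is November 3, 2008.
1st Monday of December 2008: December 1, 2008.
1st Monday of January 2009: January 5, 2009.
1st Monday of February 2009: February 2, 2009.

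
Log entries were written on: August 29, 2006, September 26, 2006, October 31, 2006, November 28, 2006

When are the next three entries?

These are Tuesdays with 28, 35, 28-day gaps.
Each is the final Tuesday of its month — August 29, 2006 is past the 28th, so '4th Tuesday' doesn't fit.
Last Tuesday of December 2006: December 26, 2006.
Last Tuesday of January 2007: January 30, 2007.
Last Tuesday of February 2007: February 27, 2007.

December 26, 2006; January 30, 2007; February 27, 2007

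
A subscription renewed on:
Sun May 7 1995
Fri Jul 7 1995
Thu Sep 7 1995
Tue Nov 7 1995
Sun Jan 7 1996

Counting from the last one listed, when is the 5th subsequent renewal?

Each date is the 7th; the gaps (61, 62, 61, 61) track the month lengths.
The rule is the 7th of every 2 months.
Next: March 1996 → Thu Mar 7 1996.
Next: May 1996 → Tue May 7 1996.
Next: July 1996 → Sun Jul 7 1996.
September 1996: Sat Sep 7 1996.
November 1996: Thu Nov 7 1996.

Thu Nov 7 1996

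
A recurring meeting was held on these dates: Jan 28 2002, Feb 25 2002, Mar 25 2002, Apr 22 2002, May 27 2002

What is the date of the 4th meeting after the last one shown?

Sep 23 2002

These are Mondays at 28- or 35-day spacing (28, 28, 28, 35).
The pattern: 4th Monday of the month.
4th Monday of June 2002: Jun 24 2002.
July 2002 — 4th Monday is Jul 22 2002.
August 2002 — 4th Monday is Aug 26 2002.
4th Monday of September 2002: Sep 23 2002.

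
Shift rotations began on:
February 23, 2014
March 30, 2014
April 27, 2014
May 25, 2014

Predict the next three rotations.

Every date is a Sunday; gaps 35, 28, 28 days.
Each is the last Sunday of its month (at least one falls on the 29th or later, ruling out '4th Sunday').
Last Sunday of June 2014: June 29, 2014.
Last Sunday of July 2014: July 27, 2014.
Last Sunday of August 2014: August 31, 2014.

June 29, 2014; July 27, 2014; August 31, 2014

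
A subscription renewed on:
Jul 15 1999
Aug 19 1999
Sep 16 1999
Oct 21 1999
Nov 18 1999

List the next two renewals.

Dec 16 1999, Jan 20 2000

Gaps: 35, 28, 35, 28 days — a mix of 28 and 35. Every date is a Thursday.
Each is the 3rd Thursday of its month.
December 1999 — 3rd Thursday is Dec 16 1999.
January 2000 — 3rd Thursday is Jan 20 2000.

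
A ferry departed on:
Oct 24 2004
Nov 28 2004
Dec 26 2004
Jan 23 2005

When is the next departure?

These are Sundays at 28- or 35-day spacing (35, 28, 28).
The pattern: 4th Sunday of the month.
February 2005 — 4th Sunday is Feb 27 2005.

Feb 27 2005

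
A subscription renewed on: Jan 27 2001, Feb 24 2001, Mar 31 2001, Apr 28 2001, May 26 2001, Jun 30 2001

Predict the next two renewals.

All Saturdays; the gaps (28, 35, 28, 28, 35) vary with month length.
This is the last Saturday of each month.
Last Saturday of July 2001: Jul 28 2001.
Last Saturday of August 2001: Aug 25 2001.

Jul 28 2001, Aug 25 2001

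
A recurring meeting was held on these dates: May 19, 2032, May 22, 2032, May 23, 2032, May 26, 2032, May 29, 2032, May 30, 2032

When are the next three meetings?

June 2, 2032; June 5, 2032; June 6, 2032

The gap pattern 3, 1, 3, 3, 1 repeats every 3 events.
These are the Wednesdays, Saturdays and Sundays of each week.
Next Wednesday: June 2, 2032.
The following Saturday is June 5, 2032.
Next Sunday: June 6, 2032.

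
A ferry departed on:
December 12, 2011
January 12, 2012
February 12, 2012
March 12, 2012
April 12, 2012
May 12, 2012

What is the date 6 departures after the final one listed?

November 12, 2012

The day-of-month is always 12 (31, 31, 29, 31, 30 days between events).
So this recurs on the 12th of each month.
June 2012: June 12, 2012.
July 2012: July 12, 2012.
August 2012: August 12, 2012.
September 2012: September 12, 2012.
October 2012: October 12, 2012.
November 2012: November 12, 2012.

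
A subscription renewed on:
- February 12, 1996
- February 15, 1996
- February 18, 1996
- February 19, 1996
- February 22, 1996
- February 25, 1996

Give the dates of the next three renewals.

February 26, 1996; February 29, 1996; March 3, 1996

Every event lands on a Monday or Thursday or Sunday (gaps cycle 3, 3, 1, 3, 3).
So the schedule is: every Monday, Thursday and Sunday.
The following Monday is February 26, 1996.
The following Thursday is February 29, 1996.
The following Sunday is March 3, 1996.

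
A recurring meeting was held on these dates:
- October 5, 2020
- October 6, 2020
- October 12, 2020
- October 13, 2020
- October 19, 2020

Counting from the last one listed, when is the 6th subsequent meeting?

Gaps: 1, 6, 1, 6 days — not constant, but cyclic with period 2.
The events fall on every Monday and Tuesday.
The following Tuesday is October 20, 2020.
Next Monday: October 26, 2020.
Next Tuesday: October 27, 2020.
Next Monday: November 2, 2020.
Next Tuesday: November 3, 2020.
Next Monday: November 9, 2020.

November 9, 2020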